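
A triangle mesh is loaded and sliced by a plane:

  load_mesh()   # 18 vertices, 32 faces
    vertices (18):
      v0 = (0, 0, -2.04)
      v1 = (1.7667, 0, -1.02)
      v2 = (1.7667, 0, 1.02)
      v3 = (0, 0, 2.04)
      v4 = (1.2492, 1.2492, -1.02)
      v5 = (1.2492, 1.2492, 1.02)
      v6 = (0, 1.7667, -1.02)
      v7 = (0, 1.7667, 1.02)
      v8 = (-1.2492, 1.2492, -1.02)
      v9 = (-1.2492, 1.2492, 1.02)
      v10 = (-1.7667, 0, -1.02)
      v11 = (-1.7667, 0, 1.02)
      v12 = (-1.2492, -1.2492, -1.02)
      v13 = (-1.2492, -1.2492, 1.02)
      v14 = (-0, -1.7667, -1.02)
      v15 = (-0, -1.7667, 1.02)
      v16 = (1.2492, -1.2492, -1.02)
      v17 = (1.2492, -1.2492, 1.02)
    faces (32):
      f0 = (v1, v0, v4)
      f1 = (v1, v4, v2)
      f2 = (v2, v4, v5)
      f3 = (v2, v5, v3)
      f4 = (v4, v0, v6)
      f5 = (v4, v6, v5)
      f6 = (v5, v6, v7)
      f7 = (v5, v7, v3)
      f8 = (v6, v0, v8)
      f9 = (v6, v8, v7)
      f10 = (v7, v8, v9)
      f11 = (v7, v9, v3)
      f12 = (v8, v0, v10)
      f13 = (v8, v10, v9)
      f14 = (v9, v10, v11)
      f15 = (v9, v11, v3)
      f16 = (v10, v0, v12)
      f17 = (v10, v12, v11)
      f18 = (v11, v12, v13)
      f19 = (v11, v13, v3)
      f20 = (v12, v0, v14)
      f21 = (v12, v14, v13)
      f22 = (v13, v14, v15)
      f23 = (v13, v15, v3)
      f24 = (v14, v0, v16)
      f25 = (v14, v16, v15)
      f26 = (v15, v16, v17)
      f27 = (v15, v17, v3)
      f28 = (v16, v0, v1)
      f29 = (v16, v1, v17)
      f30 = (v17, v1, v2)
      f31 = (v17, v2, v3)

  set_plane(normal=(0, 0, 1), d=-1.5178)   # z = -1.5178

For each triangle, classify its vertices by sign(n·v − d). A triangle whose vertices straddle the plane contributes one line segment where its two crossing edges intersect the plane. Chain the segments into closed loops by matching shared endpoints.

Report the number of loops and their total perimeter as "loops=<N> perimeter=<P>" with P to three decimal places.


loops=1 perimeter=5.538

Straddling triangles (8 of 32):
  (v1,v0,v4) [+-+] → (0.904481, 0, -1.5178)–(0.639541, 0.639541, -1.5178)  len=0.6922
  (v4,v0,v6) [+-+] → (0.639541, 0.639541, -1.5178)–(0, 0.904481, -1.5178)  len=0.6922
  (v6,v0,v8) [+-+] → (0, 0.904481, -1.5178)–(-0.639541, 0.639541, -1.5178)  len=0.6922
  (v8,v0,v10) [+-+] → (-0.639541, 0.639541, -1.5178)–(-0.904481, 0, -1.5178)  len=0.6922
  (v10,v0,v12) [+-+] → (-0.904481, 0, -1.5178)–(-0.639541, -0.639541, -1.5178)  len=0.6922
  (v12,v0,v14) [+-+] → (-0.639541, -0.639541, -1.5178)–(0, -0.904481, -1.5178)  len=0.6922
  (v14,v0,v16) [+-+] → (0, -0.904481, -1.5178)–(0.639541, -0.639541, -1.5178)  len=0.6922
  (v16,v0,v1) [+-+] → (0.639541, -0.639541, -1.5178)–(0.904481, 0, -1.5178)  len=0.6922

Chained into 1 loop(s):
  loop 1: 8 segments, perimeter = 5.5380
Total perimeter = 5.538


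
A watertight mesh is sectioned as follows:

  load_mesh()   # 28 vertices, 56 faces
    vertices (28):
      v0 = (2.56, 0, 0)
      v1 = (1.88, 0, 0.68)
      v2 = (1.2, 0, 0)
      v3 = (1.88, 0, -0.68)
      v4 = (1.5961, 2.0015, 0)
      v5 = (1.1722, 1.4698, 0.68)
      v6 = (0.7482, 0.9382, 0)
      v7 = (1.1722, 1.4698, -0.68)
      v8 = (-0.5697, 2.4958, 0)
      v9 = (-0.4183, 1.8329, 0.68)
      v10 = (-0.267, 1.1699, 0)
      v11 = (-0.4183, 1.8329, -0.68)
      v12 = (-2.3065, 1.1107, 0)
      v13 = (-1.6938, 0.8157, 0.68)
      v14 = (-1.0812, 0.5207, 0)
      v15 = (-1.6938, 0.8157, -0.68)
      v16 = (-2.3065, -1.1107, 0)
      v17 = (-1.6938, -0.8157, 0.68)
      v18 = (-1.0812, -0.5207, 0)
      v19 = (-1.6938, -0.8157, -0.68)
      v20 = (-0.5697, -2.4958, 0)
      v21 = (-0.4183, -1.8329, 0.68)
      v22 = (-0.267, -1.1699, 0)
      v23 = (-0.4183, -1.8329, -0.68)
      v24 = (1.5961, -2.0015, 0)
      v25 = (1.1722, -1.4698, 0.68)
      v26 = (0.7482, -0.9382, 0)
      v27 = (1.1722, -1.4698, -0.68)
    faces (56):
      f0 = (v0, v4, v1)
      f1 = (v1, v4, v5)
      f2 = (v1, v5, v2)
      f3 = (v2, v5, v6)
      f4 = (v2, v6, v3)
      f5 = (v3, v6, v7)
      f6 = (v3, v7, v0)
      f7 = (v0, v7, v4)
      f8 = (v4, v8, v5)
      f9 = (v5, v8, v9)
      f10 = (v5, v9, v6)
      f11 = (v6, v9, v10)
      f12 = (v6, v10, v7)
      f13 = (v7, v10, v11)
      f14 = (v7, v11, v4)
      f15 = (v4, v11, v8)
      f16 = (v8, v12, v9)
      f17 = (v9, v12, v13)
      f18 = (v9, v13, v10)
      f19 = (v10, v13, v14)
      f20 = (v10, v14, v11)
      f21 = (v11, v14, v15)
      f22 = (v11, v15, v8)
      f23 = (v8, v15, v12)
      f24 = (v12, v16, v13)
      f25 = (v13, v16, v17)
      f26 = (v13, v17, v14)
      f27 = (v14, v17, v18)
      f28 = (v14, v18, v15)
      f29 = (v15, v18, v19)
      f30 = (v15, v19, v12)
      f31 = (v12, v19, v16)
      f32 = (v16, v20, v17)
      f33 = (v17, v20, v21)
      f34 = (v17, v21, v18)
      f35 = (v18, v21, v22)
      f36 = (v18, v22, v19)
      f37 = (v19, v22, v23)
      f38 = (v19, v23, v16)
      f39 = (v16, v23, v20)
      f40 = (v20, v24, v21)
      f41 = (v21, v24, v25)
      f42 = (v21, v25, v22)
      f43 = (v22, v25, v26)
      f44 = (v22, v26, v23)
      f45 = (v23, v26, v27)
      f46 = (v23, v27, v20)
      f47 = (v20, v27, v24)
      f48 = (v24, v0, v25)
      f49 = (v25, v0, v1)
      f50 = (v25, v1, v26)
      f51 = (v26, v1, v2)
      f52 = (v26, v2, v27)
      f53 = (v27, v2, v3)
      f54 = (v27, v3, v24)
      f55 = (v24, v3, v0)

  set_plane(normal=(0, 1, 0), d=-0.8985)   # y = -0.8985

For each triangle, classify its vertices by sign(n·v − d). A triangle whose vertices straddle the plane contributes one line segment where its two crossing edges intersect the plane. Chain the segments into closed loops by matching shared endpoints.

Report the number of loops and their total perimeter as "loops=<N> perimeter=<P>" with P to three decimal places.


loops=2 perimeter=8.224

Straddling triangles (18 of 56):
  (v12,v16,v13) [+-+] → (-2.3065, -0.8985, 0)–(-2.23901, -0.8985, 0.0749045)  len=0.1008
  (v13,v16,v17) [+-+] → (-2.23901, -0.8985, 0.0749045)–(-1.86577, -0.8985, 0.489139)  len=0.5576
  (v12,v19,v16) [++-] → (-1.86577, -0.8985, -0.489139)–(-2.3065, -0.8985, 0)  len=0.6584
  (v16,v20,v17) [--+] → (-1.6384, -0.8985, 0.646488)–(-1.86577, -0.8985, 0.489139)  len=0.2765
  (v17,v20,v21) [+--] → (-1.6384, -0.8985, 0.646488)–(-1.58997, -0.8985, 0.68)  len=0.0589
  (v17,v21,v18) [+-+] → (-1.58997, -0.8985, 0.68)–(-0.890342, -0.8985, 0.195781)  len=0.8509
  (v18,v21,v22) [+--] → (-0.890342, -0.8985, 0.195781)–(-0.607379, -0.8985, 0)  len=0.3441
  (v18,v22,v19) [+-+] → (-0.607379, -0.8985, 0)–(-1.36026, -0.8985, -0.521039)  len=0.9156
  (v19,v22,v23) [+--] → (-1.36026, -0.8985, -0.521039)–(-1.58997, -0.8985, -0.68)  len=0.2793
  (v19,v23,v16) [+--] → (-1.58997, -0.8985, -0.68)–(-1.86577, -0.8985, -0.489139)  len=0.3354
  (v24,v0,v25) [-+-] → (2.12729, -0.8985, 0)–(1.71163, -0.8985, 0.415689)  len=0.5879
  (v25,v0,v1) [-++] → (1.71163, -0.8985, 0.415689)–(1.44732, -0.8985, 0.68)  len=0.3738
  (v25,v1,v26) [-+-] → (1.44732, -0.8985, 0.68)–(0.796092, -0.8985, 0.0287742)  len=0.9210
  (v26,v1,v2) [-++] → (0.796092, -0.8985, 0.0287742)–(0.767318, -0.8985, 0)  len=0.0407
  (v26,v2,v27) [-+-] → (0.767318, -0.8985, 0)–(1.18301, -0.8985, -0.415689)  len=0.5879
  (v27,v2,v3) [-++] → (1.18301, -0.8985, -0.415689)–(1.44732, -0.8985, -0.68)  len=0.3738
  (v27,v3,v24) [-+-] → (1.44732, -0.8985, -0.68)–(1.75255, -0.8985, -0.374739)  len=0.4317
  (v24,v3,v0) [-++] → (1.75255, -0.8985, -0.374739)–(2.12729, -0.8985, 0)  len=0.5300

Chained into 2 loop(s):
  loop 1: 10 segments, perimeter = 4.3775
  loop 2: 8 segments, perimeter = 3.8466
Total perimeter = 8.224


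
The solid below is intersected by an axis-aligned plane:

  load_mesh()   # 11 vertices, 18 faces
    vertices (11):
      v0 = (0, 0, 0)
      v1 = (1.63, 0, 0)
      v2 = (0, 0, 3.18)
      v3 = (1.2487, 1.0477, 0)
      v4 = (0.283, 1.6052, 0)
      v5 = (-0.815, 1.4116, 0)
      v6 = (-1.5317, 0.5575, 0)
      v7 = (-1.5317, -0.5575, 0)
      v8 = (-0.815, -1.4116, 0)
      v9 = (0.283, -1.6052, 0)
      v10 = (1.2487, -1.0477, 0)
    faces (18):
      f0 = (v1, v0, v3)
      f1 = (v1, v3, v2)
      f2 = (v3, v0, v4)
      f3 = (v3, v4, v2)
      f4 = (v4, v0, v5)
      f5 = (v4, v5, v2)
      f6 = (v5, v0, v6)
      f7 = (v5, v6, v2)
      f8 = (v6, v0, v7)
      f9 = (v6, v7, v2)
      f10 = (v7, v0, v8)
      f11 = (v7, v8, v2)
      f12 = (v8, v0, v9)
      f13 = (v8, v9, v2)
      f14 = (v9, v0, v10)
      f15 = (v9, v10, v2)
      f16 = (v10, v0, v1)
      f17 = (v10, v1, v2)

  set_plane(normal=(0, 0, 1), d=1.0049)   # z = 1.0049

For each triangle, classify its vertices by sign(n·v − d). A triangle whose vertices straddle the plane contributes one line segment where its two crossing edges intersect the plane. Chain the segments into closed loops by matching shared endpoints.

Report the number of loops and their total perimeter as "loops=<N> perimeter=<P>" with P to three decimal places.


loops=1 perimeter=6.864

Straddling triangles (9 of 18):
  (v1,v3,v2) [--+] → (0.854103, 0.71662, 1.0049)–(1.11491, 0, 1.0049)  len=0.7626
  (v3,v4,v2) [--+] → (0.19357, 1.09795, 1.0049)–(0.854103, 0.71662, 1.0049)  len=0.7627
  (v4,v5,v2) [--+] → (-0.557455, 0.965526, 1.0049)–(0.19357, 1.09795, 1.0049)  len=0.7626
  (v5,v6,v2) [--+] → (-1.04767, 0.381326, 1.0049)–(-0.557455, 0.965526, 1.0049)  len=0.7626
  (v6,v7,v2) [--+] → (-1.04767, -0.381326, 1.0049)–(-1.04767, 0.381326, 1.0049)  len=0.7627
  (v7,v8,v2) [--+] → (-0.557455, -0.965526, 1.0049)–(-1.04767, -0.381326, 1.0049)  len=0.7626
  (v8,v9,v2) [--+] → (0.19357, -1.09795, 1.0049)–(-0.557455, -0.965526, 1.0049)  len=0.7626
  (v9,v10,v2) [--+] → (0.854103, -0.71662, 1.0049)–(0.19357, -1.09795, 1.0049)  len=0.7627
  (v10,v1,v2) [--+] → (1.11491, 0, 1.0049)–(0.854103, -0.71662, 1.0049)  len=0.7626

Chained into 1 loop(s):
  loop 1: 9 segments, perimeter = 6.8637
Total perimeter = 6.864


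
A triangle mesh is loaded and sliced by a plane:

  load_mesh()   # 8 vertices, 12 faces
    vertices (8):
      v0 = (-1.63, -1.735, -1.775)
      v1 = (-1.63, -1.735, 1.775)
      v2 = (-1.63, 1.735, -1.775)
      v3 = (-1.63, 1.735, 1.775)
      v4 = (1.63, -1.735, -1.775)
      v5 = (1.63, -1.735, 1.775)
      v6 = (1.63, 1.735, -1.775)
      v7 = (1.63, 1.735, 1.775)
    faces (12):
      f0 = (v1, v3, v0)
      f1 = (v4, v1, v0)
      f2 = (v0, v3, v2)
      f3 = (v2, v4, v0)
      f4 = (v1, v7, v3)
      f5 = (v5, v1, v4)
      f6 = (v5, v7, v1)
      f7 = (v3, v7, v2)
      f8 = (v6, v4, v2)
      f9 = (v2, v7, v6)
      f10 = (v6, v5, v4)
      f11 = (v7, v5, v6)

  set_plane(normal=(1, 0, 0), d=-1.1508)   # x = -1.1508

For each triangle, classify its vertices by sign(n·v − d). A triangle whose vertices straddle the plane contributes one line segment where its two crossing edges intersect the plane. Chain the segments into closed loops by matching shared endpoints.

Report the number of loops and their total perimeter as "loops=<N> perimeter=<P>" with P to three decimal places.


Straddling triangles (8 of 12):
  (v4,v1,v0) [+--] → (-1.1508, -1.735, 1.25317)–(-1.1508, -1.735, -1.775)  len=3.0282
  (v2,v4,v0) [-+-] → (-1.1508, 1.22493, -1.775)–(-1.1508, -1.735, -1.775)  len=2.9599
  (v1,v7,v3) [-+-] → (-1.1508, -1.22493, 1.775)–(-1.1508, 1.735, 1.775)  len=2.9599
  (v5,v1,v4) [+-+] → (-1.1508, -1.735, 1.775)–(-1.1508, -1.735, 1.25317)  len=0.5218
  (v5,v7,v1) [++-] → (-1.1508, -1.22493, 1.775)–(-1.1508, -1.735, 1.775)  len=0.5101
  (v3,v7,v2) [-+-] → (-1.1508, 1.735, 1.775)–(-1.1508, 1.735, -1.25317)  len=3.0282
  (v6,v4,v2) [++-] → (-1.1508, 1.22493, -1.775)–(-1.1508, 1.735, -1.775)  len=0.5101
  (v2,v7,v6) [-++] → (-1.1508, 1.735, -1.25317)–(-1.1508, 1.735, -1.775)  len=0.5218

Chained into 1 loop(s):
  loop 1: 8 segments, perimeter = 14.0400
Total perimeter = 14.040

loops=1 perimeter=14.040


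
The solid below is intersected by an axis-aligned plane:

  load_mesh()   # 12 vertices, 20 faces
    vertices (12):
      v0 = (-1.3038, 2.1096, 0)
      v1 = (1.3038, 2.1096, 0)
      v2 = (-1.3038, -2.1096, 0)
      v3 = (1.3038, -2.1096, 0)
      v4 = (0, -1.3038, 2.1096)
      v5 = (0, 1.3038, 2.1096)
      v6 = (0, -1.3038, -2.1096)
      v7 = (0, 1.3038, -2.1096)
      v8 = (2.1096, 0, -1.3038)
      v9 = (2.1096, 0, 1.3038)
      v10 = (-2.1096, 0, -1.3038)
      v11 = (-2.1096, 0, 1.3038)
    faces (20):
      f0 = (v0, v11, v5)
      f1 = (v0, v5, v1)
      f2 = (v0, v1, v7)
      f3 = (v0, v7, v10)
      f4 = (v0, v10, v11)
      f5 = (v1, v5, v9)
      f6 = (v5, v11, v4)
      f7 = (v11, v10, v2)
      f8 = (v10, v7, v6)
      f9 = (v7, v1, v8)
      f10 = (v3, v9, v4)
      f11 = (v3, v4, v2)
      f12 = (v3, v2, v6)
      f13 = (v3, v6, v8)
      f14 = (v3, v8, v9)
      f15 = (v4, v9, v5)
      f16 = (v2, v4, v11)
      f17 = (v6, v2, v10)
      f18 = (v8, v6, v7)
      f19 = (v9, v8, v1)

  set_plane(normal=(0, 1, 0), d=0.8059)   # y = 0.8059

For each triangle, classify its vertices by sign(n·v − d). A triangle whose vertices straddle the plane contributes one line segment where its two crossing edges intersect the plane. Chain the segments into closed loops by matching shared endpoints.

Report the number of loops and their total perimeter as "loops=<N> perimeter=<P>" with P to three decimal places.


Straddling triangles (10 of 20):
  (v0,v11,v5) [+-+] → (-1.80177, 0.8059, 0.805728)–(-0.805622, 0.8059, 1.80188)  len=1.4088
  (v0,v7,v10) [++-] → (-0.805622, 0.8059, -1.80188)–(-1.80177, 0.8059, -0.805728)  len=1.4088
  (v0,v10,v11) [+--] → (-1.80177, 0.8059, -0.805728)–(-1.80177, 0.8059, 0.805728)  len=1.6115
  (v1,v5,v9) [++-] → (0.805622, 0.8059, 1.80188)–(1.80177, 0.8059, 0.805728)  len=1.4088
  (v5,v11,v4) [+--] → (-0.805622, 0.8059, 1.80188)–(0, 0.8059, 2.1096)  len=0.8624
  (v10,v7,v6) [-+-] → (-0.805622, 0.8059, -1.80188)–(0, 0.8059, -2.1096)  len=0.8624
  (v7,v1,v8) [++-] → (1.80177, 0.8059, -0.805728)–(0.805622, 0.8059, -1.80188)  len=1.4088
  (v4,v9,v5) [--+] → (0.805622, 0.8059, 1.80188)–(0, 0.8059, 2.1096)  len=0.8624
  (v8,v6,v7) [--+] → (0, 0.8059, -2.1096)–(0.805622, 0.8059, -1.80188)  len=0.8624
  (v9,v8,v1) [--+] → (1.80177, 0.8059, -0.805728)–(1.80177, 0.8059, 0.805728)  len=1.6115

Chained into 1 loop(s):
  loop 1: 10 segments, perimeter = 12.3076
Total perimeter = 12.308

loops=1 perimeter=12.308


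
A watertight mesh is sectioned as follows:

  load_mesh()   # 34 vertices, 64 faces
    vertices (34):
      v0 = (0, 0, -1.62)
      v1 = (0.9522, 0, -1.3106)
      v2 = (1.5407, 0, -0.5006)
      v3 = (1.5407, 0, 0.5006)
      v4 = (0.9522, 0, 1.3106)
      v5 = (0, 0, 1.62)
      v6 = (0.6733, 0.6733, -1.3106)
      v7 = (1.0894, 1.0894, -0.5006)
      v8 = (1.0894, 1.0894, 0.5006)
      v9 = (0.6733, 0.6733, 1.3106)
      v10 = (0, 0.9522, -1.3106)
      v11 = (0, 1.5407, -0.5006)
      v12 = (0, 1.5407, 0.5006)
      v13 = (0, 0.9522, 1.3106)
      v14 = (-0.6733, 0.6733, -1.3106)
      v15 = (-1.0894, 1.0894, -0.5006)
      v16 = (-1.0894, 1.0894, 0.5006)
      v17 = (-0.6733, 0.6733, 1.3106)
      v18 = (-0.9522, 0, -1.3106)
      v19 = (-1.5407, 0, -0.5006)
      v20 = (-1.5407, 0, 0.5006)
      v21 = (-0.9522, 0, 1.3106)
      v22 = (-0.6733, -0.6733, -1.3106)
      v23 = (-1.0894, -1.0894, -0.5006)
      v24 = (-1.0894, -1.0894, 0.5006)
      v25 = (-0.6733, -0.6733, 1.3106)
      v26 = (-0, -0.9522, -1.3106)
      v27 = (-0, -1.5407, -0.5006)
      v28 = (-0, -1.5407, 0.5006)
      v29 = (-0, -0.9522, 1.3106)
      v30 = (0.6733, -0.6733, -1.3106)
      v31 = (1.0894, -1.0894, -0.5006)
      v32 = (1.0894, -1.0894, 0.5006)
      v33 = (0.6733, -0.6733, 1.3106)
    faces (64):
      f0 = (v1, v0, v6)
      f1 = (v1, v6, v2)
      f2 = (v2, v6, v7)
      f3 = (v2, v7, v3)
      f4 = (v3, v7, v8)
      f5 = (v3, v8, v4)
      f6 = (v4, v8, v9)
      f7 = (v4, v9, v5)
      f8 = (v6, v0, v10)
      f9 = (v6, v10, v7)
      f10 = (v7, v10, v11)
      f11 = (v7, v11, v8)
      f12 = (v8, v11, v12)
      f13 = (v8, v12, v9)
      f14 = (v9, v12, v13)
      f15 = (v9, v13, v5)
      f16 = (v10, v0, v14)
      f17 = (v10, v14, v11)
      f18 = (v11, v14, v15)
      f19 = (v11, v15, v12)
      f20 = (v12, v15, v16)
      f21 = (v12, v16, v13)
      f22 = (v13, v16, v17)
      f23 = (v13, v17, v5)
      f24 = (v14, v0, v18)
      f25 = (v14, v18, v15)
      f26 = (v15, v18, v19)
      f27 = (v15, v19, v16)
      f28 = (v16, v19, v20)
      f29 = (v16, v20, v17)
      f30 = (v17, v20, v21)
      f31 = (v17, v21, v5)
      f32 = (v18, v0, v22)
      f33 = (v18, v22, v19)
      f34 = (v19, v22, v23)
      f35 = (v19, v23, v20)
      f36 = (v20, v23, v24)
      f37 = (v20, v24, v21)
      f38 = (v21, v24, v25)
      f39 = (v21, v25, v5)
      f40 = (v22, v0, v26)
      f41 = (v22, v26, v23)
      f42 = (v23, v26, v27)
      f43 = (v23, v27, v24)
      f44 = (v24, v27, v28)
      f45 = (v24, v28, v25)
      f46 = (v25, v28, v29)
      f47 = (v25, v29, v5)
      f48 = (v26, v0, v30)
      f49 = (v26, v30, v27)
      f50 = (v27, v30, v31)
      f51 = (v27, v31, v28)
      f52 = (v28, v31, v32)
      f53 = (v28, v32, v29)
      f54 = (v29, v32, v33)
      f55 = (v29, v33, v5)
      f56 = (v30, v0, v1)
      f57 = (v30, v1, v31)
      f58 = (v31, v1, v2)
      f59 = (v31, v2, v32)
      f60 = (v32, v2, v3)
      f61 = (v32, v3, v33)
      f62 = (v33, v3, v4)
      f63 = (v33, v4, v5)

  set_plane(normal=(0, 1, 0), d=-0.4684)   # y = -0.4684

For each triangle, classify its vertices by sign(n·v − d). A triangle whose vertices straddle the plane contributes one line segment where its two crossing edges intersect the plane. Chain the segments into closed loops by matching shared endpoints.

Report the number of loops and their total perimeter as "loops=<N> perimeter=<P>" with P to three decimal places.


Straddling triangles (20 of 64):
  (v18,v0,v22) [++-] → (-0.4684, -0.4684, -1.40476)–(-0.758175, -0.4684, -1.3106)  len=0.3047
  (v18,v22,v19) [+-+] → (-0.758175, -0.4684, -1.3106)–(-0.937269, -0.4684, -1.0641)  len=0.3047
  (v19,v22,v23) [+--] → (-0.937269, -0.4684, -1.0641)–(-1.34666, -0.4684, -0.5006)  len=0.6965
  (v19,v23,v20) [+-+] → (-1.34666, -0.4684, -0.5006)–(-1.34666, -0.4684, 0.0701226)  len=0.5707
  (v20,v23,v24) [+--] → (-1.34666, -0.4684, 0.0701226)–(-1.34666, -0.4684, 0.5006)  len=0.4305
  (v20,v24,v21) [+-+] → (-1.34666, -0.4684, 0.5006)–(-1.01119, -0.4684, 0.962331)  len=0.5707
  (v21,v24,v25) [+--] → (-1.01119, -0.4684, 0.962331)–(-0.758175, -0.4684, 1.3106)  len=0.4305
  (v21,v25,v5) [+-+] → (-0.758175, -0.4684, 1.3106)–(-0.4684, -0.4684, 1.40476)  len=0.3047
  (v22,v0,v26) [-+-] → (-0.4684, -0.4684, -1.40476)–(0, -0.4684, -1.4678)  len=0.4726
  (v25,v29,v5) [--+] → (0, -0.4684, 1.4678)–(-0.4684, -0.4684, 1.40476)  len=0.4726
  (v26,v0,v30) [-+-] → (0, -0.4684, -1.4678)–(0.4684, -0.4684, -1.40476)  len=0.4726
  (v29,v33,v5) [--+] → (0.4684, -0.4684, 1.40476)–(0, -0.4684, 1.4678)  len=0.4726
  (v30,v0,v1) [-++] → (0.4684, -0.4684, -1.40476)–(0.758175, -0.4684, -1.3106)  len=0.3047
  (v30,v1,v31) [-+-] → (0.758175, -0.4684, -1.3106)–(1.01119, -0.4684, -0.962331)  len=0.4305
  (v31,v1,v2) [-++] → (1.01119, -0.4684, -0.962331)–(1.34666, -0.4684, -0.5006)  len=0.5707
  (v31,v2,v32) [-+-] → (1.34666, -0.4684, -0.5006)–(1.34666, -0.4684, -0.0701226)  len=0.4305
  (v32,v2,v3) [-++] → (1.34666, -0.4684, -0.0701226)–(1.34666, -0.4684, 0.5006)  len=0.5707
  (v32,v3,v33) [-+-] → (1.34666, -0.4684, 0.5006)–(0.937269, -0.4684, 1.0641)  len=0.6965
  (v33,v3,v4) [-++] → (0.937269, -0.4684, 1.0641)–(0.758175, -0.4684, 1.3106)  len=0.3047
  (v33,v4,v5) [-++] → (0.758175, -0.4684, 1.3106)–(0.4684, -0.4684, 1.40476)  len=0.3047

Chained into 1 loop(s):
  loop 1: 20 segments, perimeter = 9.1165
Total perimeter = 9.116

loops=1 perimeter=9.116


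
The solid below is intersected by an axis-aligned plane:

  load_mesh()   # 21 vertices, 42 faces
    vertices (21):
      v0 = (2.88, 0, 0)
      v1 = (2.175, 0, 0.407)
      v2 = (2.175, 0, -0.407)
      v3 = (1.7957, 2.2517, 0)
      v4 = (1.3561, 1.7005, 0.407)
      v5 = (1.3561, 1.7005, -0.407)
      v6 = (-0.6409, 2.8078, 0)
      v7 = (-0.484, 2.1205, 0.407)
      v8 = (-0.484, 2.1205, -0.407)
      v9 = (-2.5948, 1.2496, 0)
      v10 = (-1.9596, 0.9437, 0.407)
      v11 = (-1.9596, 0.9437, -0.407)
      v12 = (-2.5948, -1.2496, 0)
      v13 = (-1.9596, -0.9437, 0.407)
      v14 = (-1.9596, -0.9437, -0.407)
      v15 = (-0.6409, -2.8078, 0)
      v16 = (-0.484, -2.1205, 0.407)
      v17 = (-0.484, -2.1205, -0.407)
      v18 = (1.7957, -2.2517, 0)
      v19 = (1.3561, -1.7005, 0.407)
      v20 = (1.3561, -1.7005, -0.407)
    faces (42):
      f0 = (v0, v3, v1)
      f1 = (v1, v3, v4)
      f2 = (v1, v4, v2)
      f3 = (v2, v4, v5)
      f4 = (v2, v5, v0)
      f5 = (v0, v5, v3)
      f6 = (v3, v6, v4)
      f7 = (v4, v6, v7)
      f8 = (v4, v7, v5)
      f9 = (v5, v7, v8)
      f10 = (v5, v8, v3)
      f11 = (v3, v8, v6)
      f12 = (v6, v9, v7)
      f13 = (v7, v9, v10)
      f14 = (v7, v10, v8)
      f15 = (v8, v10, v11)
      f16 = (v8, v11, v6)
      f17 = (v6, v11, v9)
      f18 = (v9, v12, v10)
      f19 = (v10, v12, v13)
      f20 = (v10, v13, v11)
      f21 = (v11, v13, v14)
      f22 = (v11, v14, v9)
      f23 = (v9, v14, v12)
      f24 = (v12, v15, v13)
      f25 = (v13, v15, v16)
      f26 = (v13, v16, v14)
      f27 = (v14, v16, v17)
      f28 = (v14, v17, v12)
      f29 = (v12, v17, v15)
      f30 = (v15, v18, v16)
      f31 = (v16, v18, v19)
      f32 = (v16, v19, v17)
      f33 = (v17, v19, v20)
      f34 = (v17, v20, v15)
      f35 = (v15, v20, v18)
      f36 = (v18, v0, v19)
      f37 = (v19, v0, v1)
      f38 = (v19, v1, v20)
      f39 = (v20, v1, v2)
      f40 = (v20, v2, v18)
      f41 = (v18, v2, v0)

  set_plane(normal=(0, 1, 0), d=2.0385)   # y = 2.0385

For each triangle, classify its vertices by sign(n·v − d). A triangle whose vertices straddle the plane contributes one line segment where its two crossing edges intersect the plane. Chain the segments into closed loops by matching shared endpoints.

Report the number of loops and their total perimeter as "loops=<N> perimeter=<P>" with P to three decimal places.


loops=2 perimeter=7.988

Straddling triangles (14 of 42):
  (v0,v3,v1) [-+-] → (1.89837, 2.0385, 0)–(1.83161, 2.0385, 0.0385364)  len=0.0771
  (v1,v3,v4) [-+-] → (1.83161, 2.0385, 0.0385364)–(1.62567, 2.0385, 0.157425)  len=0.2378
  (v0,v5,v3) [--+] → (1.62567, 2.0385, -0.157425)–(1.89837, 2.0385, 0)  len=0.3149
  (v3,v6,v4) [++-] → (0.746522, 2.0385, 0.282764)–(1.62567, 2.0385, 0.157425)  len=0.8880
  (v4,v6,v7) [-++] → (0.746522, 2.0385, 0.282764)–(-0.124742, 2.0385, 0.407)  len=0.8801
  (v4,v7,v5) [-+-] → (-0.124742, 2.0385, 0.407)–(-0.124742, 2.0385, 0.248076)  len=0.1589
  (v5,v7,v8) [-++] → (-0.124742, 2.0385, 0.248076)–(-0.124742, 2.0385, -0.407)  len=0.6551
  (v5,v8,v3) [-++] → (-0.124742, 2.0385, -0.407)–(1.62567, 2.0385, -0.157425)  len=1.7681
  (v6,v9,v7) [+-+] → (-1.60556, 2.0385, 0)–(-0.682743, 2.0385, 0.368679)  len=0.9937
  (v7,v9,v10) [+--] → (-0.682743, 2.0385, 0.368679)–(-0.586821, 2.0385, 0.407)  len=0.1033
  (v7,v10,v8) [+-+] → (-0.586821, 2.0385, 0.407)–(-0.586821, 2.0385, -0.35028)  len=0.7573
  (v8,v10,v11) [+--] → (-0.586821, 2.0385, -0.35028)–(-0.586821, 2.0385, -0.407)  len=0.0567
  (v8,v11,v6) [+-+] → (-0.586821, 2.0385, -0.407)–(-1.18512, 2.0385, -0.167966)  len=0.6443
  (v6,v11,v9) [+--] → (-1.18512, 2.0385, -0.167966)–(-1.60556, 2.0385, 0)  len=0.4528

Chained into 2 loop(s):
  loop 1: 8 segments, perimeter = 4.9800
  loop 2: 6 segments, perimeter = 3.0081
Total perimeter = 7.988


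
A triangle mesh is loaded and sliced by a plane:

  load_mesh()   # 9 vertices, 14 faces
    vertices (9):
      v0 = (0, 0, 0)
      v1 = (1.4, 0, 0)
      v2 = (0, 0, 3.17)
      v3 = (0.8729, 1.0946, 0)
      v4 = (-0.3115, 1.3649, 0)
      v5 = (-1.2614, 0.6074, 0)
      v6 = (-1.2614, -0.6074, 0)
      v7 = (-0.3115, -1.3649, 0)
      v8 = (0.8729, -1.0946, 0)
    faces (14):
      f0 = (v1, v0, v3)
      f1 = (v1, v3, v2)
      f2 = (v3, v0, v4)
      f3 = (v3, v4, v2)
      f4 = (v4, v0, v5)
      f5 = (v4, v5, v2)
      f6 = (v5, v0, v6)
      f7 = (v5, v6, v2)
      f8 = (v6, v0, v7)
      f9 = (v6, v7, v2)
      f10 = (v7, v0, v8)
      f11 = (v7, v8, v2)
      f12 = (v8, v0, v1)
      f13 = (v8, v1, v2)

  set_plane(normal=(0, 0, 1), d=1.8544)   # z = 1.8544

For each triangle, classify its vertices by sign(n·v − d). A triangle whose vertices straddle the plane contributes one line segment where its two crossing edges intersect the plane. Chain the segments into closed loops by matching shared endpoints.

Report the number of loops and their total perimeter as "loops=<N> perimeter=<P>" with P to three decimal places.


loops=1 perimeter=3.529

Straddling triangles (7 of 14):
  (v1,v3,v2) [--+] → (0.362267, 0.454276, 1.8544)–(0.581022, 0, 1.8544)  len=0.5042
  (v3,v4,v2) [--+] → (-0.129277, 0.566455, 1.8544)–(0.362267, 0.454276, 1.8544)  len=0.5042
  (v4,v5,v2) [--+] → (-0.523501, 0.252081, 1.8544)–(-0.129277, 0.566455, 1.8544)  len=0.5042
  (v5,v6,v2) [--+] → (-0.523501, -0.252081, 1.8544)–(-0.523501, 0.252081, 1.8544)  len=0.5042
  (v6,v7,v2) [--+] → (-0.129277, -0.566455, 1.8544)–(-0.523501, -0.252081, 1.8544)  len=0.5042
  (v7,v8,v2) [--+] → (0.362267, -0.454276, 1.8544)–(-0.129277, -0.566455, 1.8544)  len=0.5042
  (v8,v1,v2) [--+] → (0.581022, 0, 1.8544)–(0.362267, -0.454276, 1.8544)  len=0.5042

Chained into 1 loop(s):
  loop 1: 7 segments, perimeter = 3.5294
Total perimeter = 3.529


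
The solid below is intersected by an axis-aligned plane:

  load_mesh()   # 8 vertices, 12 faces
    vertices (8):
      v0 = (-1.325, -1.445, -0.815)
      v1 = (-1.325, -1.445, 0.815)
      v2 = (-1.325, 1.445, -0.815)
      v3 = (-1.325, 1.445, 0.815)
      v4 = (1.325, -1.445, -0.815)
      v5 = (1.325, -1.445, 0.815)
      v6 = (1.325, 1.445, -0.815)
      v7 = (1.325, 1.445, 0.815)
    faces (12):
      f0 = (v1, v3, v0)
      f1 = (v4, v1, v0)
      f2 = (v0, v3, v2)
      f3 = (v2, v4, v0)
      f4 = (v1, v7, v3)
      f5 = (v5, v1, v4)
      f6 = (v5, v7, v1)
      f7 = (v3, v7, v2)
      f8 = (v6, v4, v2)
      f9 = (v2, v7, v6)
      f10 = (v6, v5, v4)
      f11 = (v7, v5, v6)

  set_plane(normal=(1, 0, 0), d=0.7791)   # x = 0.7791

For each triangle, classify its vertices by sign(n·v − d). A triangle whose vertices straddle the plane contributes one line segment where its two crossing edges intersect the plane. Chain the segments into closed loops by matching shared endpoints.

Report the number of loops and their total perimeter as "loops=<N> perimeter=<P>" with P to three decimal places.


Straddling triangles (8 of 12):
  (v4,v1,v0) [+--] → (0.7791, -1.445, -0.47922)–(0.7791, -1.445, -0.815)  len=0.3358
  (v2,v4,v0) [-+-] → (0.7791, -0.84966, -0.815)–(0.7791, -1.445, -0.815)  len=0.5953
  (v1,v7,v3) [-+-] → (0.7791, 0.84966, 0.815)–(0.7791, 1.445, 0.815)  len=0.5953
  (v5,v1,v4) [+-+] → (0.7791, -1.445, 0.815)–(0.7791, -1.445, -0.47922)  len=1.2942
  (v5,v7,v1) [++-] → (0.7791, 0.84966, 0.815)–(0.7791, -1.445, 0.815)  len=2.2947
  (v3,v7,v2) [-+-] → (0.7791, 1.445, 0.815)–(0.7791, 1.445, 0.47922)  len=0.3358
  (v6,v4,v2) [++-] → (0.7791, -0.84966, -0.815)–(0.7791, 1.445, -0.815)  len=2.2947
  (v2,v7,v6) [-++] → (0.7791, 1.445, 0.47922)–(0.7791, 1.445, -0.815)  len=1.2942

Chained into 1 loop(s):
  loop 1: 8 segments, perimeter = 9.0400
Total perimeter = 9.040

loops=1 perimeter=9.040


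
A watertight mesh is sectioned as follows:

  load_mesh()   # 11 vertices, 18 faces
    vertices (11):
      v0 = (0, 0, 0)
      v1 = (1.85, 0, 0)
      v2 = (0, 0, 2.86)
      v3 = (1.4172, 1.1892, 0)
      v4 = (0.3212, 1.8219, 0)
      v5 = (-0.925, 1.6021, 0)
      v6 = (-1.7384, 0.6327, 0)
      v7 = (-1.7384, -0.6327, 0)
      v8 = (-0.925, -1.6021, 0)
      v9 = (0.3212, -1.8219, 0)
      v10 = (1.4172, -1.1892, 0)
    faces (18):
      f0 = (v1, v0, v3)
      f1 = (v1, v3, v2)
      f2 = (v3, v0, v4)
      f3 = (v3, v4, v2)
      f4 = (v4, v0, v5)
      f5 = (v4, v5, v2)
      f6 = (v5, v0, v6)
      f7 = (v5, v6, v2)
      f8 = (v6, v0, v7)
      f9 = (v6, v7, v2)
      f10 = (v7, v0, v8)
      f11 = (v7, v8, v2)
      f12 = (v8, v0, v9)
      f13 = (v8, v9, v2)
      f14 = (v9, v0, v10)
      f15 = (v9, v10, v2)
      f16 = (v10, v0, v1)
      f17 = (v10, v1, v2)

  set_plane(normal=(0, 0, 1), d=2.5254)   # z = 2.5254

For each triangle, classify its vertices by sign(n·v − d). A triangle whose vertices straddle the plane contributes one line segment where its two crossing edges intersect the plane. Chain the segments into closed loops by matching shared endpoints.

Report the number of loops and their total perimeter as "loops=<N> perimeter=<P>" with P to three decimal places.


loops=1 perimeter=1.332

Straddling triangles (9 of 18):
  (v1,v3,v2) [--+] → (0.165802, 0.139128, 2.5254)–(0.216437, 0, 2.5254)  len=0.1481
  (v3,v4,v2) [--+] → (0.0375782, 0.21315, 2.5254)–(0.165802, 0.139128, 2.5254)  len=0.1481
  (v4,v5,v2) [--+] → (-0.108219, 0.187434, 2.5254)–(0.0375782, 0.21315, 2.5254)  len=0.1480
  (v5,v6,v2) [--+] → (-0.203381, 0.0740215, 2.5254)–(-0.108219, 0.187434, 2.5254)  len=0.1480
  (v6,v7,v2) [--+] → (-0.203381, -0.0740215, 2.5254)–(-0.203381, 0.0740215, 2.5254)  len=0.1480
  (v7,v8,v2) [--+] → (-0.108219, -0.187434, 2.5254)–(-0.203381, -0.0740215, 2.5254)  len=0.1480
  (v8,v9,v2) [--+] → (0.0375782, -0.21315, 2.5254)–(-0.108219, -0.187434, 2.5254)  len=0.1480
  (v9,v10,v2) [--+] → (0.165802, -0.139128, 2.5254)–(0.0375782, -0.21315, 2.5254)  len=0.1481
  (v10,v1,v2) [--+] → (0.216437, 0, 2.5254)–(0.165802, -0.139128, 2.5254)  len=0.1481

Chained into 1 loop(s):
  loop 1: 9 segments, perimeter = 1.3325
Total perimeter = 1.332


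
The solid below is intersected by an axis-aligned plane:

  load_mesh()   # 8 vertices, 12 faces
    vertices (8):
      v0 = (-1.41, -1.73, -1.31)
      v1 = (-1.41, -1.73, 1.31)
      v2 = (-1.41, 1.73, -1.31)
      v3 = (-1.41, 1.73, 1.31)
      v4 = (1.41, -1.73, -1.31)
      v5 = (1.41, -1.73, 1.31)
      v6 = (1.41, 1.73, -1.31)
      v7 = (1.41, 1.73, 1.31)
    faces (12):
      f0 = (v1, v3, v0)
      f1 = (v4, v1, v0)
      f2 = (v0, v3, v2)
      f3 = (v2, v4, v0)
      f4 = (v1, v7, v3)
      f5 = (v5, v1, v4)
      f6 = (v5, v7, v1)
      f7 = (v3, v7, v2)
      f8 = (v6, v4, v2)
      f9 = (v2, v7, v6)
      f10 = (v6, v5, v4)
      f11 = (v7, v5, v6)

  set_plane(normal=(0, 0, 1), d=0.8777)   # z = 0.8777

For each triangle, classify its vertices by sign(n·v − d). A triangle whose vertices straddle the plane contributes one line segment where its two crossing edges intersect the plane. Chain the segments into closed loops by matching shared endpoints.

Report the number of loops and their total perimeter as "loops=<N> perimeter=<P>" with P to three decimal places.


Straddling triangles (8 of 12):
  (v1,v3,v0) [++-] → (-1.41, 1.1591, 0.8777)–(-1.41, -1.73, 0.8777)  len=2.8891
  (v4,v1,v0) [-+-] → (-0.9447, -1.73, 0.8777)–(-1.41, -1.73, 0.8777)  len=0.4653
  (v0,v3,v2) [-+-] → (-1.41, 1.1591, 0.8777)–(-1.41, 1.73, 0.8777)  len=0.5709
  (v5,v1,v4) [++-] → (-0.9447, -1.73, 0.8777)–(1.41, -1.73, 0.8777)  len=2.3547
  (v3,v7,v2) [++-] → (0.9447, 1.73, 0.8777)–(-1.41, 1.73, 0.8777)  len=2.3547
  (v2,v7,v6) [-+-] → (0.9447, 1.73, 0.8777)–(1.41, 1.73, 0.8777)  len=0.4653
  (v6,v5,v4) [-+-] → (1.41, -1.1591, 0.8777)–(1.41, -1.73, 0.8777)  len=0.5709
  (v7,v5,v6) [++-] → (1.41, -1.1591, 0.8777)–(1.41, 1.73, 0.8777)  len=2.8891

Chained into 1 loop(s):
  loop 1: 8 segments, perimeter = 12.5600
Total perimeter = 12.560

loops=1 perimeter=12.560


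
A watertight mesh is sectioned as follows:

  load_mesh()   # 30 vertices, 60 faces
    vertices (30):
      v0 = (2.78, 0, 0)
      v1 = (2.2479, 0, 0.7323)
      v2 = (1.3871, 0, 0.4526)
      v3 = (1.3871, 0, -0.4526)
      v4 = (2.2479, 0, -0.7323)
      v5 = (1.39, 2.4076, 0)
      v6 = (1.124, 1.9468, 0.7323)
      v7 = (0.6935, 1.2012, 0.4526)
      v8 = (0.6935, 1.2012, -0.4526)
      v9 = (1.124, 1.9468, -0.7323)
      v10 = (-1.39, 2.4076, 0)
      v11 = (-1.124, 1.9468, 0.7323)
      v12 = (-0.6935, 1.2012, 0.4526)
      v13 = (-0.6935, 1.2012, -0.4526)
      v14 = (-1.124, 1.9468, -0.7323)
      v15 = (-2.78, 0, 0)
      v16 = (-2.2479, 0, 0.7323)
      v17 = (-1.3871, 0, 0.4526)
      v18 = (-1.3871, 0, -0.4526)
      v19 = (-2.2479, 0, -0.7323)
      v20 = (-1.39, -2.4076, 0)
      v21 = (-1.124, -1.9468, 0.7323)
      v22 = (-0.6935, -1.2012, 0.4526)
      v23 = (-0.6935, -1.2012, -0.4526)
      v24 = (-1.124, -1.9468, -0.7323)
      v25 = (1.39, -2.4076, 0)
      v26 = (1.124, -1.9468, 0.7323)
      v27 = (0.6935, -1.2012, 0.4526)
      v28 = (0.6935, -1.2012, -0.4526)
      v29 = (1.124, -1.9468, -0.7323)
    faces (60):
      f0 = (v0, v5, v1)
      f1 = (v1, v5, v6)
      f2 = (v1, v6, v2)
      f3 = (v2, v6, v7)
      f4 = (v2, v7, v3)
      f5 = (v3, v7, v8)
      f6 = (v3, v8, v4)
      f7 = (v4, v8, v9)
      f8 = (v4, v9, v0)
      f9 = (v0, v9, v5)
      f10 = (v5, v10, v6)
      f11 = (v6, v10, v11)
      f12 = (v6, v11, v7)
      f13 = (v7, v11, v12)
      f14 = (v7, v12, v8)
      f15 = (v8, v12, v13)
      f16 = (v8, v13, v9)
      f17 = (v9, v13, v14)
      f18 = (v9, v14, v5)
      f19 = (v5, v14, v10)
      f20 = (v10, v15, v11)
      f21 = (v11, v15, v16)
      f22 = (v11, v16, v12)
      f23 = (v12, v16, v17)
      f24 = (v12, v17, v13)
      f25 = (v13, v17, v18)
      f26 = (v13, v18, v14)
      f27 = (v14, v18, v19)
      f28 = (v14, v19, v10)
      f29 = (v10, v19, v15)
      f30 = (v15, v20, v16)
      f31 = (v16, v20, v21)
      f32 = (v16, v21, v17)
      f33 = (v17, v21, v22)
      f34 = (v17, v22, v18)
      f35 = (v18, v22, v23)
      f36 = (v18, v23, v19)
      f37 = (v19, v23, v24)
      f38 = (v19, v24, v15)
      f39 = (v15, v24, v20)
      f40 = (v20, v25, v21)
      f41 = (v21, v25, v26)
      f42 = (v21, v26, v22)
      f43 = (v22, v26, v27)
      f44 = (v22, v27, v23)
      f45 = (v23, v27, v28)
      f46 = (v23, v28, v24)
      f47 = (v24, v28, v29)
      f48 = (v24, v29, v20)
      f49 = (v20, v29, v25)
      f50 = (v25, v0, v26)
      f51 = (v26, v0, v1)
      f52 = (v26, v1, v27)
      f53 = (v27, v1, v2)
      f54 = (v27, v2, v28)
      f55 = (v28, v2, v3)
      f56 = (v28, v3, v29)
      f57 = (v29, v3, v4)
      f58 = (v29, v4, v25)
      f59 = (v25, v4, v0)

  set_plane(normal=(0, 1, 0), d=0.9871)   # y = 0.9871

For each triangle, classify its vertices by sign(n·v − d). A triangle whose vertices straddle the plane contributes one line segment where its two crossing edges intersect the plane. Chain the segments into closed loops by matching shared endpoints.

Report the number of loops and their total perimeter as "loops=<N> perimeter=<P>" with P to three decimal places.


Straddling triangles (20 of 60):
  (v0,v5,v1) [-+-] → (2.21011, 0.9871, 0)–(1.89617, 0.9871, 0.432062)  len=0.5341
  (v1,v5,v6) [-++] → (1.89617, 0.9871, 0.432062)–(1.67804, 0.9871, 0.7323)  len=0.3711
  (v1,v6,v2) [-+-] → (1.67804, 0.9871, 0.7323)–(1.2537, 0.9871, 0.594418)  len=0.4462
  (v2,v6,v7) [-++] → (1.2537, 0.9871, 0.594418)–(0.817126, 0.9871, 0.4526)  len=0.4590
  (v2,v7,v3) [-+-] → (0.817126, 0.9871, 0.4526)–(0.817126, 0.9871, 0.291259)  len=0.1613
  (v3,v7,v8) [-++] → (0.817126, 0.9871, 0.291259)–(0.817126, 0.9871, -0.4526)  len=0.7439
  (v3,v8,v4) [-+-] → (0.817126, 0.9871, -0.4526)–(0.970554, 0.9871, -0.502453)  len=0.1613
  (v4,v8,v9) [-++] → (0.970554, 0.9871, -0.502453)–(1.67804, 0.9871, -0.7323)  len=0.7439
  (v4,v9,v0) [-+-] → (1.67804, 0.9871, -0.7323)–(1.94035, 0.9871, -0.371303)  len=0.4462
  (v0,v9,v5) [-++] → (1.94035, 0.9871, -0.371303)–(2.21011, 0.9871, 0)  len=0.4590
  (v10,v15,v11) [+-+] → (-2.21011, 0.9871, 0)–(-1.94035, 0.9871, 0.371303)  len=0.4590
  (v11,v15,v16) [+--] → (-1.94035, 0.9871, 0.371303)–(-1.67804, 0.9871, 0.7323)  len=0.4462
  (v11,v16,v12) [+-+] → (-1.67804, 0.9871, 0.7323)–(-0.970554, 0.9871, 0.502453)  len=0.7439
  (v12,v16,v17) [+--] → (-0.970554, 0.9871, 0.502453)–(-0.817126, 0.9871, 0.4526)  len=0.1613
  (v12,v17,v13) [+-+] → (-0.817126, 0.9871, 0.4526)–(-0.817126, 0.9871, -0.291259)  len=0.7439
  (v13,v17,v18) [+--] → (-0.817126, 0.9871, -0.291259)–(-0.817126, 0.9871, -0.4526)  len=0.1613
  (v13,v18,v14) [+-+] → (-0.817126, 0.9871, -0.4526)–(-1.2537, 0.9871, -0.594418)  len=0.4590
  (v14,v18,v19) [+--] → (-1.2537, 0.9871, -0.594418)–(-1.67804, 0.9871, -0.7323)  len=0.4462
  (v14,v19,v10) [+-+] → (-1.67804, 0.9871, -0.7323)–(-1.89617, 0.9871, -0.432062)  len=0.3711
  (v10,v19,v15) [+--] → (-1.89617, 0.9871, -0.432062)–(-2.21011, 0.9871, 0)  len=0.5341

Chained into 2 loop(s):
  loop 1: 10 segments, perimeter = 4.5260
  loop 2: 10 segments, perimeter = 4.5260
Total perimeter = 9.052

loops=2 perimeter=9.052


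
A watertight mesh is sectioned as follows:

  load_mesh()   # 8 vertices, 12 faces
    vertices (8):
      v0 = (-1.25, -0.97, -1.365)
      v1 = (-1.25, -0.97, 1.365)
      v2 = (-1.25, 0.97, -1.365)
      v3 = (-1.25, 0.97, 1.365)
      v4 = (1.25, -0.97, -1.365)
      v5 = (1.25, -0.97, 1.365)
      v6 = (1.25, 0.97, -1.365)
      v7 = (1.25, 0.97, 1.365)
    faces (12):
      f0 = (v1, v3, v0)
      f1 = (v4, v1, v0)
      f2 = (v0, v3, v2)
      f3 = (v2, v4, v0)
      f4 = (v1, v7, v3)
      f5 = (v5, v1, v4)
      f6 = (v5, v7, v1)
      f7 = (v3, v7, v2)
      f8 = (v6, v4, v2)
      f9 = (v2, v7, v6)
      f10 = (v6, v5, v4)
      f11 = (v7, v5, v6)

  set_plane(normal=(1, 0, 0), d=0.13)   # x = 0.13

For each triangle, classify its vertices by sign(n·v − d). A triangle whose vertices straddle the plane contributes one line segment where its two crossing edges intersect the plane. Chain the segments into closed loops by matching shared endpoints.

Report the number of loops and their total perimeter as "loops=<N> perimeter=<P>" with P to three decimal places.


loops=1 perimeter=9.340

Straddling triangles (8 of 12):
  (v4,v1,v0) [+--] → (0.13, -0.97, -0.14196)–(0.13, -0.97, -1.365)  len=1.2230
  (v2,v4,v0) [-+-] → (0.13, -0.10088, -1.365)–(0.13, -0.97, -1.365)  len=0.8691
  (v1,v7,v3) [-+-] → (0.13, 0.10088, 1.365)–(0.13, 0.97, 1.365)  len=0.8691
  (v5,v1,v4) [+-+] → (0.13, -0.97, 1.365)–(0.13, -0.97, -0.14196)  len=1.5070
  (v5,v7,v1) [++-] → (0.13, 0.10088, 1.365)–(0.13, -0.97, 1.365)  len=1.0709
  (v3,v7,v2) [-+-] → (0.13, 0.97, 1.365)–(0.13, 0.97, 0.14196)  len=1.2230
  (v6,v4,v2) [++-] → (0.13, -0.10088, -1.365)–(0.13, 0.97, -1.365)  len=1.0709
  (v2,v7,v6) [-++] → (0.13, 0.97, 0.14196)–(0.13, 0.97, -1.365)  len=1.5070

Chained into 1 loop(s):
  loop 1: 8 segments, perimeter = 9.3400
Total perimeter = 9.340


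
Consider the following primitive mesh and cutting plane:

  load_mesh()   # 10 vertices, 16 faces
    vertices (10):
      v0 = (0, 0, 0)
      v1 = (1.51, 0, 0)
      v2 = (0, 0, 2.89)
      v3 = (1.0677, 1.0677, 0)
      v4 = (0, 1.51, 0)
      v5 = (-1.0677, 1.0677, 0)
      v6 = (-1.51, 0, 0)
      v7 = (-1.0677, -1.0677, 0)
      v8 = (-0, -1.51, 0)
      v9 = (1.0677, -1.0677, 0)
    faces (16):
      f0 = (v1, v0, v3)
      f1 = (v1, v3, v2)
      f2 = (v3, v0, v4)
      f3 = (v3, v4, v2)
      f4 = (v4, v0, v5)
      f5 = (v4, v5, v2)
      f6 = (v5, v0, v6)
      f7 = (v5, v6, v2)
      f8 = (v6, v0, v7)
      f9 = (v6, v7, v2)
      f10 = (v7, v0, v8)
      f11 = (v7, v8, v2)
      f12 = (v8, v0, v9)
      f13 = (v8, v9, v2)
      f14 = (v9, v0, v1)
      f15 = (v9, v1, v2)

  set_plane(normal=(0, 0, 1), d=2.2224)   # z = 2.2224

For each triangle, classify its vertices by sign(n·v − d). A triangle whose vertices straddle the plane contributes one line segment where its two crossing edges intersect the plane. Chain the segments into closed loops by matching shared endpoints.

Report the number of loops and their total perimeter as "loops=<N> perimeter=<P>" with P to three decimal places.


loops=1 perimeter=2.136

Straddling triangles (8 of 16):
  (v1,v3,v2) [--+] → (0.246642, 0.246642, 2.2224)–(0.348815, 0, 2.2224)  len=0.2670
  (v3,v4,v2) [--+] → (0, 0.348815, 2.2224)–(0.246642, 0.246642, 2.2224)  len=0.2670
  (v4,v5,v2) [--+] → (-0.246642, 0.246642, 2.2224)–(0, 0.348815, 2.2224)  len=0.2670
  (v5,v6,v2) [--+] → (-0.348815, 0, 2.2224)–(-0.246642, 0.246642, 2.2224)  len=0.2670
  (v6,v7,v2) [--+] → (-0.246642, -0.246642, 2.2224)–(-0.348815, 0, 2.2224)  len=0.2670
  (v7,v8,v2) [--+] → (0, -0.348815, 2.2224)–(-0.246642, -0.246642, 2.2224)  len=0.2670
  (v8,v9,v2) [--+] → (0.246642, -0.246642, 2.2224)–(0, -0.348815, 2.2224)  len=0.2670
  (v9,v1,v2) [--+] → (0.348815, 0, 2.2224)–(0.246642, -0.246642, 2.2224)  len=0.2670

Chained into 1 loop(s):
  loop 1: 8 segments, perimeter = 2.1357
Total perimeter = 2.136
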